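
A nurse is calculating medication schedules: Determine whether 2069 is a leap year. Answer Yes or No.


Year: 2069
Divisible by 4? 2069 / 4 = 517.25 -> No
Not divisible by 4, so NOT a leap year

No


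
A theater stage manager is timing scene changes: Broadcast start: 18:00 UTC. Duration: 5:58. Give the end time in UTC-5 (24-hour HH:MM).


Start: 18:00 in UTC
Step 1 - add duration:
  minutes: 0 + 58 = 58
  hours: 18 + 5 + 0 = 23
  end in UTC: 23:58
Step 2 - convert UTC -> UTC-5:
  offset difference: -5 - (0) = -5 hours
  23 + (-5) = 18 -> mod 24 = 18
Result: 18:58 in UTC-5

18:58


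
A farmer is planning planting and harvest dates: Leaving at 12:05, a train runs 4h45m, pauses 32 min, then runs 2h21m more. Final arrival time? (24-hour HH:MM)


Depart: 12:05
Leg 1: +285 min -> 16:50
Layover: +32 min -> 17:22
Leg 2: +141 min -> 19:43
Total travel: 458 minutes = 7h 38m
Arrival: 19:43

19:43


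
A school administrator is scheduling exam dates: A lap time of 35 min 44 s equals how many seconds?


Minutes: 35
Seconds: 44
Convert minutes to seconds: 35 x 60 = 2100
Add remaining seconds: 2100 + 44 = 2144

2144


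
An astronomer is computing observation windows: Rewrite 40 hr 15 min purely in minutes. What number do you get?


Hours: 40
Extra minutes: 15
Minutes per hour: 60
Hours to minutes: 40 x 60 = 2400
Total: 2400 + 15 = 2415

2415


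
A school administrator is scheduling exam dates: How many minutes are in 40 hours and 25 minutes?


Hours: 40
Minutes: 25
Convert hours to minutes: 40 x 60 = 2400
Add remaining minutes: 2400 + 25 = 2425

2425


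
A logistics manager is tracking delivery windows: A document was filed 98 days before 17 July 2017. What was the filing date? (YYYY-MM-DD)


Start: 2017-07-17
Subtracting 98 days
Days already passed in July: 17
After going back through July: 81 more days to subtract
June 2017: 30 days, 51 remaining
May 2017: 31 days, 20 remaining
April 2017 has 30 days, need 20
Result: 2017-04-10

2017-04-10


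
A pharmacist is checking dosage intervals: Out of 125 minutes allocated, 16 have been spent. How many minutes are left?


Total budget: 125 minutes
Time used: 16 minutes
Remaining: 125 - 16 = 109 minutes
Percent used: 12.8%
Percent remaining: 87.2%

109


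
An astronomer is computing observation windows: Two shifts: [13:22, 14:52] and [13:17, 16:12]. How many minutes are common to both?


Interval A: [802, 892] minutes from midnight
Interval B: [797, 972] minutes from midnight
Overlap start = max(802, 797) = 802
Overlap end = min(892, 972) = 892
Overlap = 892 - 802 = 90 minutes

90


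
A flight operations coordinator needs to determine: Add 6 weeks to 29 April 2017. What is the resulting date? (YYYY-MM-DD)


Start: 2017-04-29
Weeks to add: 6
Convert to days: 6 x 7 = 42 days
Add 42 days to 2017-04-29
Result: 2017-06-10

2017-06-10


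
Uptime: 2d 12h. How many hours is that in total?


Days: 2
Extra hours: 12
Hours per day: 24
Days to hours: 2 x 24 = 48
Total: 48 + 12 = 60

60


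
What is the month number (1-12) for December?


Calendar month order:
11. November
12. December <--
December is month number 12

12


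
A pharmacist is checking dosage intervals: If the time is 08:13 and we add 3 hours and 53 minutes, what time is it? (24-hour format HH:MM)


Start time: 08:13
Adding: 3 hours 53 minutes
Minutes: 13 + 53 = 66
Minute overflow: 66 >= 60, so carry 1 hour, minutes = 6
Hours: 8 + 3 + 1 = 12
Result: 12:06

12:06


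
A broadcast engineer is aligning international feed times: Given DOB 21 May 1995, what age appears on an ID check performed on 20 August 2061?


Birth: 1995-05-21
Reference: 2061-08-20
Year difference: 2061 - 1995 = 66
Has birthday (05-21) occurred by 08-20? Yes
Age in full years: 66

66


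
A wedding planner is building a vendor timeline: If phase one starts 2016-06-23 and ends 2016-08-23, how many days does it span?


Start date: 2016-06-23
End date: 2016-08-23
Jun 2016: +8 days
Jul 2016: +31 days
Aug 2016: +22 days
Total: 61 days

61


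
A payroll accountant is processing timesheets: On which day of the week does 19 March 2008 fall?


Date: 2008-03-19
January 1, 2008 is a Tuesday
Day of year: 79
Offset from Jan 1: 78 days
78 mod 7 = 1
Result: Wednesday

Wednesday


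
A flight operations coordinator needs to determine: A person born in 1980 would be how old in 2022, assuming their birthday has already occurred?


Birth year: 1980
Current year: 2022
Age = current year - birth year
Age = 2022 - 1980 = 42

42


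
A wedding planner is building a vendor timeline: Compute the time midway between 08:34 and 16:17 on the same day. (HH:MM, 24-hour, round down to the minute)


Start time: 08:34 = 514 minutes from midnight
End time: 16:17 = 977 minutes from midnight
Sum: 514 + 977 = 1491
Midpoint: 1491 / 2 = 745 minutes
Convert: 745 / 60 = 12 hours, 25 minutes
Result: 12:25

12:25


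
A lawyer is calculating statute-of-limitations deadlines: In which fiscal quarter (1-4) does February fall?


Month: February (month 2)
Q1: January-March (months 1-3)
Q2: April-June (months 4-6)
Q3: July-September (months 7-9)
Q4: October-December (months 10-12)
Month 2 falls in Q1

1


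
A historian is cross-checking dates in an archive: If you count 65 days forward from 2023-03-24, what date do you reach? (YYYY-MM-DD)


Start: 2023-03-24
Adding 65 days
Days remaining in March: 7
After March: 58 days still to add
April 2023: 30 days, 28 remaining
May 2023 has 31 days, need 28
Result: 2023-05-28

2023-05-28


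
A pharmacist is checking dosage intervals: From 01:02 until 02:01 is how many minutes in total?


Start time: 01:02 = 62 minutes from midnight
End time: 02:01 = 121 minutes from midnight
Difference: 121 - 62 = 59 minutes
That is 0 hours and 59 minutes

59


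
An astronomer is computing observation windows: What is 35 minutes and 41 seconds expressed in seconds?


Minutes: 35
Extra seconds: 41
Seconds per minute: 60
Minutes to seconds: 35 x 60 = 2100
Total: 2100 + 41 = 2141

2141


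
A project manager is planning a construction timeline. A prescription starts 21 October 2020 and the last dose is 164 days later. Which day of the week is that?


Start: 2020-10-21 (Wednesday)
Step 1 - find target date: add 164 days
  2020-10-21 + 164 days = 2021-04-03
Step 2 - day of week:
  164 mod 7 = 3
  Wednesday + 3 days -> Saturday
Result: Saturday (2021-04-03)

Saturday


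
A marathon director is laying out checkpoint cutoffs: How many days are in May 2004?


Month: May
Year: 2004
May is a 31-day month
Total: 31 days

31


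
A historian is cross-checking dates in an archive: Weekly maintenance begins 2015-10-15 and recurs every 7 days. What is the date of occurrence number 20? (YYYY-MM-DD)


First occurrence: 2015-10-15 (occurrence 1)
Each occurrence is 7 days after the previous.
Occurrence 20 is 19 weeks after the first.
19 weeks = 133 days
2015-10-15 + 133 days = 2016-02-25

2016-02-25


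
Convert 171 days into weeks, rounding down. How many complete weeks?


Total days: 171
Days per week: 7
Division: 171 / 7 = 24 remainder 3
Complete weeks: 24
Remaining days: 3

24


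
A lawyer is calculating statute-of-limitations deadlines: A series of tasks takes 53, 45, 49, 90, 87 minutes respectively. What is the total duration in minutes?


Durations: 53, 45, 49, 90, 87
Running sum: 53
+ 45 = 98
+ 49 = 147
+ 90 = 237
+ 87 = 324
Total duration: 324 minutes
That is 5 hours and 24 minutes

324


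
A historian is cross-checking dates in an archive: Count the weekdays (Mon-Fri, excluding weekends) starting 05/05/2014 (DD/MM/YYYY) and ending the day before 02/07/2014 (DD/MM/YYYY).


Start: 2014-05-05 (Monday)
End (exclusive): 2014-07-02 (Wednesday)
Total calendar days: 58
Full weeks: 58 // 7 = 8 -> 40 weekdays
Remaining 2 days starting on Monday:
  Mon(w), Tue(w) -> 2 weekdays
Total business days: 40 + 2 = 42

42


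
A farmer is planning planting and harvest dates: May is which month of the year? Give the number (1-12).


Calendar month order:
4. April
5. May <--
6. June
May is month number 5

5


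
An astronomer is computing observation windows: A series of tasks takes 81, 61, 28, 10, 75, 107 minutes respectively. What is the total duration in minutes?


Durations: 81, 61, 28, 10, 75, 107
Running sum: 81
+ 61 = 142
+ 28 = 170
+ 10 = 180
+ 75 = 255
+ 107 = 362
Total duration: 362 minutes
That is 6 hours and 2 minutes

362


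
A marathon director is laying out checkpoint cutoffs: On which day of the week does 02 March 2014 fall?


Date: 2014-03-02
January 1, 2014 is a Wednesday
Day of year: 61
Offset from Jan 1: 60 days
60 mod 7 = 4
Result: Sunday

Sunday


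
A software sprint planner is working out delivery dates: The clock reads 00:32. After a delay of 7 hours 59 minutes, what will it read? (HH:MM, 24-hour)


Start time: 00:32
Adding: 7 hours 59 minutes
Minutes: 32 + 59 = 91
Minute overflow: 91 >= 60, so carry 1 hour, minutes = 31
Hours: 0 + 7 + 1 = 8
Result: 08:31

08:31


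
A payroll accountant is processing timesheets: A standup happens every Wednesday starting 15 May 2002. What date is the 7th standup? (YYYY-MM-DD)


First occurrence: 2002-05-15 (occurrence 1)
Each occurrence is 7 days after the previous.
Occurrence 7 is 6 weeks after the first.
6 weeks = 42 days
2002-05-15 + 42 days = 2002-06-26

2002-06-26


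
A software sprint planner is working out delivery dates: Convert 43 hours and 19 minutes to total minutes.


Hours: 43
Extra minutes: 19
Minutes per hour: 60
Hours to minutes: 43 x 60 = 2580
Total: 2580 + 19 = 2599

2599


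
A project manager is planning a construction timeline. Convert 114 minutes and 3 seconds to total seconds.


Minutes: 114
Extra seconds: 3
Seconds per minute: 60
Minutes to seconds: 114 x 60 = 6840
Total: 6840 + 3 = 6843

6843


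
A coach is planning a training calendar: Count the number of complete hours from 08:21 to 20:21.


Start: 08:21
End: 20:21
Hour difference: 20 - 8 = 12 hours
Minute difference: 21 - 21 = 0 minutes
Total minutes: 720
Complete hours: 720 / 60 = 12 (remainder 0)

12


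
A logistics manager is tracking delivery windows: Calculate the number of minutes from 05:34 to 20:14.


Start time: 05:34 = 334 minutes from midnight
End time: 20:14 = 1214 minutes from midnight
Difference: 1214 - 334 = 880 minutes
That is 14 hours and 40 minutes

880


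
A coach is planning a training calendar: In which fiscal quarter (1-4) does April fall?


Month: April (month 4)
Q1: January-March (months 1-3)
Q2: April-June (months 4-6)
Q3: July-September (months 7-9)
Q4: October-December (months 10-12)
Month 4 falls in Q2

2


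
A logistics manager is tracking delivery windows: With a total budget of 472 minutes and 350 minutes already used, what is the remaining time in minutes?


Total budget: 472 minutes
Time used: 350 minutes
Remaining: 472 - 350 = 122 minutes
Percent used: 74.2%
Percent remaining: 25.8%

122


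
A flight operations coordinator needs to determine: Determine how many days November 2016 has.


Month: November
Year: 2016
November is a 30-day month
Total: 30 days

30


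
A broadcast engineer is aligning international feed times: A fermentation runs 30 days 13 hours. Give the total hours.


Days: 30
Extra hours: 13
Hours per day: 24
Days to hours: 30 x 24 = 720
Total: 720 + 13 = 733

733


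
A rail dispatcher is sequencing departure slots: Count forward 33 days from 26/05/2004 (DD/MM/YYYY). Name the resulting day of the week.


Start: 2004-05-26 (Wednesday)
Step 1 - find target date: add 33 days
  2004-05-26 + 33 days = 2004-06-28
Step 2 - day of week:
  33 mod 7 = 5
  Wednesday + 5 days -> Monday
Result: Monday (2004-06-28)

Monday


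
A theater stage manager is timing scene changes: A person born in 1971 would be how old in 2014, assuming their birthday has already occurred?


Birth year: 1971
Current year: 2014
Age = current year - birth year
Age = 2014 - 1971 = 43

43


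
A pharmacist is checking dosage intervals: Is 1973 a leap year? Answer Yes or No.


Year: 1973
Divisible by 4? 1973 / 4 = 493.25 -> No
Not divisible by 4, so NOT a leap year

No


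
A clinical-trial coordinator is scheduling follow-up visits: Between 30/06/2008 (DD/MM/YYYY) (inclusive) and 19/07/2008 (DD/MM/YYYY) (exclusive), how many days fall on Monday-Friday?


Start: 2008-06-30 (Monday)
End (exclusive): 2008-07-19 (Saturday)
Total calendar days: 19
Full weeks: 19 // 7 = 2 -> 10 weekdays
Remaining 5 days starting on Monday:
  Mon(w), Tue(w), Wed(w), Thu(w), Fri(w) -> 5 weekdays
Total business days: 10 + 5 = 15

15


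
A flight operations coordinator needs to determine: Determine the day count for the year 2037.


Year: 2037
Check leap year rules:
Divisible by 4? No
2037 is not a leap year
Days: 365

365


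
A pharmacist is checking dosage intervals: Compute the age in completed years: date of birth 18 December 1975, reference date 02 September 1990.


Birth: 1975-12-18
Reference: 1990-09-02
Year difference: 1990 - 1975 = 15
Has birthday (12-18) occurred by 09-02? No
Birthday not yet reached this year -> subtract 1
Age in full years: 14

14


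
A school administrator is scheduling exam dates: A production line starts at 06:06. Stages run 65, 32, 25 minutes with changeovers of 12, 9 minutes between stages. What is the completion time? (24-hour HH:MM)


Start: 06:06 = 366 min from midnight
  after task 1 (65 min): 07:11
  after break (12 min): 07:23
  after task 2 (32 min): 07:55
  after break (9 min): 08:04
  after task 3 (25 min): 08:29
Total elapsed: 143 minutes
End time: 08:29

08:29


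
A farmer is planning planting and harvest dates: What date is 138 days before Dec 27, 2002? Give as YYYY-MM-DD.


Start: 2002-12-27
Subtracting 138 days
Days already passed in December: 27
After going back through December: 111 more days to subtract
November 2002: 30 days, 81 remaining
October 2002: 31 days, 50 remaining
September 2002: 30 days, 20 remaining
August 2002 has 31 days, need 20
Result: 2002-08-11

2002-08-11


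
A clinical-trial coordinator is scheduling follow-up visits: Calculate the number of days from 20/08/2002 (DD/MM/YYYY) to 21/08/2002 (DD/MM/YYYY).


Start date: 2002-08-20
End date: 2002-08-21
Aug 2002: +1 days
Total: 1 days

1


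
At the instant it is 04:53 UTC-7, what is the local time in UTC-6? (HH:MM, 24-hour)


Local time: 04:53 at UTC-7 (offset -7h)
Target zone: UTC-6 (offset -6h)
Difference: -6 - (-7) = 1 hours
Calculation: 4 + (1) = 5
Result: 05:53

05:53


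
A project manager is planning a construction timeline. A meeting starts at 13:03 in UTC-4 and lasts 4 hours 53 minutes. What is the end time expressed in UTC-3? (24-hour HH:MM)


Start: 13:03 in UTC-4
Step 1 - add duration:
  minutes: 3 + 53 = 56
  hours: 13 + 4 + 0 = 17
  end in UTC-4: 17:56
Step 2 - convert UTC-4 -> UTC-3:
  offset difference: -3 - (-4) = 1 hours
  17 + (1) = 18 -> mod 24 = 18
Result: 18:56 in UTC-3

18:56


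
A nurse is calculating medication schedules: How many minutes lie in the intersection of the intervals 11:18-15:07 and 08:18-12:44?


Interval A: [678, 907] minutes from midnight
Interval B: [498, 764] minutes from midnight
Overlap start = max(678, 498) = 678
Overlap end = min(907, 764) = 764
Overlap = 764 - 678 = 86 minutes

86


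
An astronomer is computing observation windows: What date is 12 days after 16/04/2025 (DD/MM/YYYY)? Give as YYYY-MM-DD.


Start: 2025-04-16
Adding 12 days
Days remaining in April: 14
Result: 2025-04-28

2025-04-28


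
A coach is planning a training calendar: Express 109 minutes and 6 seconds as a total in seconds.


Minutes: 109
Seconds: 6
Convert minutes to seconds: 109 x 60 = 6540
Add remaining seconds: 6540 + 6 = 6546

6546


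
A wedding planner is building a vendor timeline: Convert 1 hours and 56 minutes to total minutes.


Hours: 1
Minutes: 56
Convert hours to minutes: 1 x 60 = 60
Add remaining minutes: 60 + 56 = 116

116


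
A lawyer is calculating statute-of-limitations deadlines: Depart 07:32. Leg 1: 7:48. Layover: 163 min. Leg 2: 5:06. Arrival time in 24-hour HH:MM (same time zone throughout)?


Depart: 07:32
Leg 1: +468 min -> 15:20
Layover: +163 min -> 18:03
Leg 2: +306 min -> 23:09
Total travel: 937 minutes = 15h 37m
Arrival: 23:09

23:09


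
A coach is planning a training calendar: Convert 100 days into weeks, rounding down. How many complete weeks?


Total days: 100
Days per week: 7
Division: 100 / 7 = 14 remainder 2
Complete weeks: 14
Remaining days: 2

14


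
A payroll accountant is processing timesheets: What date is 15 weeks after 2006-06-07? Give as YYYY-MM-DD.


Start: 2006-06-07
Weeks to add: 15
Convert to days: 15 x 7 = 105 days
Add 105 days to 2006-06-07
Result: 2006-09-20

2006-09-20


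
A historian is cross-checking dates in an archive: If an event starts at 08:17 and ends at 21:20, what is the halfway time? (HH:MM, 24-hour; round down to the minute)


Start time: 08:17 = 497 minutes from midnight
End time: 21:20 = 1280 minutes from midnight
Sum: 497 + 1280 = 1777
Midpoint: 1777 / 2 = 888 minutes
Convert: 888 / 60 = 14 hours, 48 minutes
Result: 14:48

14:48


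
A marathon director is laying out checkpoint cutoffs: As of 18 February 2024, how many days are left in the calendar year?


Start: February 18, 2024
End: December 31, 2024
Days left in February: 11
March: 31
April: 30
May: 31
June: 30
... plus remaining months
Sum of remaining months: 306
Total: 11 + 306 = 317

317


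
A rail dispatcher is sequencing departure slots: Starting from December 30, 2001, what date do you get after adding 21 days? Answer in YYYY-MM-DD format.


Start: 2001-12-30
Adding 21 days
Days remaining in December: 1
After December: 20 days still to add
January 2002 has 31 days, need 20
Result: 2002-01-20

2002-01-20


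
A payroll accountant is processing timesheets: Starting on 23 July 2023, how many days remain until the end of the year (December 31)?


Start: July 23, 2023
End: December 31, 2023
Days left in July: 8
August: 31
September: 30
October: 31
November: 30
... plus remaining months
Sum of remaining months: 153
Total: 8 + 153 = 161

161


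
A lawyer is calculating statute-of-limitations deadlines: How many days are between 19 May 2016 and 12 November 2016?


Start date: 2016-05-19
End date: 2016-11-12
May 2016: +13 days
Jun 2016: +30 days
Jul 2016: +31 days
... (4 more months)
Total: 177 days

177


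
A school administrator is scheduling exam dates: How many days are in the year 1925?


Year: 1925
Check leap year rules:
Divisible by 4? No
1925 is not a leap year
Days: 365

365


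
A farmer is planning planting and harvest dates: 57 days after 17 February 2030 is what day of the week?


Start: 2030-02-17 (Sunday)
Step 1 - find target date: add 57 days
  2030-02-17 + 57 days = 2030-04-15
Step 2 - day of week:
  57 mod 7 = 1
  Sunday + 1 days -> Monday
Result: Monday (2030-04-15)

Monday


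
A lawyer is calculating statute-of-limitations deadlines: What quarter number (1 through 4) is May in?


Month: May (month 5)
Q1: January-March (months 1-3)
Q2: April-June (months 4-6)
Q3: July-September (months 7-9)
Q4: October-December (months 10-12)
Month 5 falls in Q2

2


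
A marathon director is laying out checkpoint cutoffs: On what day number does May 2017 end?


Month: May
Year: 2017
May is a 31-day month
Total: 31 days

31


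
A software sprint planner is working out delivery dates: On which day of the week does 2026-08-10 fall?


Date: 2026-08-10
January 1, 2026 is a Thursday
Day of year: 222
Offset from Jan 1: 221 days
221 mod 7 = 4
Result: Monday

Monday


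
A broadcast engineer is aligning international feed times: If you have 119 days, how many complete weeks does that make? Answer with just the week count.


Total days: 119
Days per week: 7
Division: 119 / 7 = 17 remainder 0
Complete weeks: 17
Remaining days: 0

17


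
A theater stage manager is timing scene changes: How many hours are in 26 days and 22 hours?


Days: 26
Extra hours: 22
Hours per day: 24
Days to hours: 26 x 24 = 624
Total: 624 + 22 = 646

646


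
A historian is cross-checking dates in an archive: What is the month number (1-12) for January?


Calendar month order:
1. January <--
2. February
January is month number 1

1


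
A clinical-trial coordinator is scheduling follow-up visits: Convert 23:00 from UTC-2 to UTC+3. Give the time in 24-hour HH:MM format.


Local time: 23:00 at UTC-2 (offset -2h)
Target zone: UTC+3 (offset 3h)
Difference: 3 - (-2) = 5 hours
Calculation: 23 + (5) = 28
Wraparound: (28) mod 24 = 4
Result: 04:00

04:00


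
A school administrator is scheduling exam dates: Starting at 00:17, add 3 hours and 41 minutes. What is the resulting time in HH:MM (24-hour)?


Start time: 00:17
Adding: 3 hours 41 minutes
Minutes: 17 + 41 = 58
Hours: 0 + 3 + 0 = 3
Result: 03:58

03:58


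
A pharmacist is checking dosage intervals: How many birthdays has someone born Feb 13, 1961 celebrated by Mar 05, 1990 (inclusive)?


Birth: 1961-02-13
Reference: 1990-03-05
Year difference: 1990 - 1961 = 29
Has birthday (02-13) occurred by 03-05? Yes
Age in full years: 29

29


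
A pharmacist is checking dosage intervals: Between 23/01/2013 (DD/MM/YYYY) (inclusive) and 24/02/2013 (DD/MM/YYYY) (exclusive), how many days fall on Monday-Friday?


Start: 2013-01-23 (Wednesday)
End (exclusive): 2013-02-24 (Sunday)
Total calendar days: 32
Full weeks: 32 // 7 = 4 -> 20 weekdays
Remaining 4 days starting on Wednesday:
  Wed(w), Thu(w), Fri(w), Sat(-) -> 3 weekdays
Total business days: 20 + 3 = 23

23


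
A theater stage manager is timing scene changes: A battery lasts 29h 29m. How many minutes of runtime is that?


Hours: 29
Extra minutes: 29
Minutes per hour: 60
Hours to minutes: 29 x 60 = 1740
Total: 1740 + 29 = 1769

1769


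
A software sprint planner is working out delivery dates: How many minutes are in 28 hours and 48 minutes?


Hours: 28
Minutes: 48
Convert hours to minutes: 28 x 60 = 1680
Add remaining minutes: 1680 + 48 = 1728

1728


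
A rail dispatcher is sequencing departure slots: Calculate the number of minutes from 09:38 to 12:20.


Start time: 09:38 = 578 minutes from midnight
End time: 12:20 = 740 minutes from midnight
Difference: 740 - 578 = 162 minutes
That is 2 hours and 42 minutes

162


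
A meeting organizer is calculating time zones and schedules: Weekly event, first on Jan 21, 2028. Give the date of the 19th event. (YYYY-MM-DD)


First occurrence: 2028-01-21 (occurrence 1)
Each occurrence is 7 days after the previous.
Occurrence 19 is 18 weeks after the first.
18 weeks = 126 days
2028-01-21 + 126 days = 2028-05-26

2028-05-26


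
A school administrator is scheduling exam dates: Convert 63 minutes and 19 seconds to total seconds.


Minutes: 63
Extra seconds: 19
Seconds per minute: 60
Minutes to seconds: 63 x 60 = 3780
Total: 3780 + 19 = 3799

3799


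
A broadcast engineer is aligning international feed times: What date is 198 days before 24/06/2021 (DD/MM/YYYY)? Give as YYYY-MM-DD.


Start: 2021-06-24
Subtracting 198 days
Days already passed in June: 24
After going back through June: 174 more days to subtract
May 2021: 31 days, 143 remaining
April 2021: 30 days, 113 remaining
March 2021: 31 days, 82 remaining
February 2021: 28 days, 54 remaining
Result: 2020-12-08

2020-12-08


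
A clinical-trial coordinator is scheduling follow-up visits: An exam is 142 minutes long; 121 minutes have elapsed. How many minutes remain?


Total budget: 142 minutes
Time used: 121 minutes
Remaining: 142 - 121 = 21 minutes
Percent used: 85.2%
Percent remaining: 14.8%

21


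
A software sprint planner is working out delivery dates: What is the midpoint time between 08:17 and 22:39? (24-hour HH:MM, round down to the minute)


Start time: 08:17 = 497 minutes from midnight
End time: 22:39 = 1359 minutes from midnight
Sum: 497 + 1359 = 1856
Midpoint: 1856 / 2 = 928 minutes
Convert: 928 / 60 = 15 hours, 28 minutes
Result: 15:28

15:28


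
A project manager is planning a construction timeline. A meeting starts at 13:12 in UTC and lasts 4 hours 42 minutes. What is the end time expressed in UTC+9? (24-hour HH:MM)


Start: 13:12 in UTC
Step 1 - add duration:
  minutes: 12 + 42 = 54
  hours: 13 + 4 + 0 = 17
  end in UTC: 17:54
Step 2 - convert UTC -> UTC+9:
  offset difference: 9 - (0) = 9 hours
  17 + (9) = 26 -> mod 24 = 2
Result: 02:54 in UTC+9

02:54


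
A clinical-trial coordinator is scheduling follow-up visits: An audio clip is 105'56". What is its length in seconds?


Minutes: 105
Seconds: 56
Convert minutes to seconds: 105 x 60 = 6300
Add remaining seconds: 6300 + 56 = 6356

6356


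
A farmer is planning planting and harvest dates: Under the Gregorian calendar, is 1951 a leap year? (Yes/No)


Year: 1951
Divisible by 4? 1951 / 4 = 487.75 -> No
Not divisible by 4, so NOT a leap year

No


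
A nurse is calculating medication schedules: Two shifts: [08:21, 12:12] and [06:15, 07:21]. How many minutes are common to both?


Interval A: [501, 732] minutes from midnight
Interval B: [375, 441] minutes from midnight
Overlap start = max(501, 375) = 501
Overlap end = min(732, 441) = 441
End <= start, so the intervals do not overlap: 0 minutes

0


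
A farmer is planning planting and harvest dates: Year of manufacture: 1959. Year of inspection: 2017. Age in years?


Birth year: 1959
Current year: 2017
Age = current year - birth year
Age = 2017 - 1959 = 58

58


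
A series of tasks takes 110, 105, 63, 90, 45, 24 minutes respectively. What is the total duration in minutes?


Durations: 110, 105, 63, 90, 45, 24
Running sum: 110
+ 105 = 215
+ 63 = 278
+ 90 = 368
+ 45 = 413
+ 24 = 437
Total duration: 437 minutes
That is 7 hours and 17 minutes

437


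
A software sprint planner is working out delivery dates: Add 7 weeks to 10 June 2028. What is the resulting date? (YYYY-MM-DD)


Start: 2028-06-10
Weeks to add: 7
Convert to days: 7 x 7 = 49 days
Add 49 days to 2028-06-10
Result: 2028-07-29

2028-07-29


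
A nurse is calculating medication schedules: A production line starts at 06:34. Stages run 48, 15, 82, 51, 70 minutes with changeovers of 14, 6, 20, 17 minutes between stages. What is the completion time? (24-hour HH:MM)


Start: 06:34 = 394 min from midnight
  after task 1 (48 min): 07:22
  after break (14 min): 07:36
  after task 2 (15 min): 07:51
  after break (6 min): 07:57
  after task 3 (82 min): 09:19
  after break (20 min): 09:39
  after task 4 (51 min): 10:30
  after break (17 min): 10:47
  after task 5 (70 min): 11:57
Total elapsed: 323 minutes
End time: 11:57

11:57


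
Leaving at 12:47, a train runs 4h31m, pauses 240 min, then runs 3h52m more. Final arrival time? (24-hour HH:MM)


Depart: 12:47
Leg 1: +271 min -> 17:18
Layover: +240 min -> 21:18
Leg 2: +232 min -> 01:10
Total travel: 743 minutes = 12h 23m
Arrival: 01:10

01:10


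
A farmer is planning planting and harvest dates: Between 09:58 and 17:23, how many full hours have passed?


Start: 09:58
End: 17:23
Hour difference: 17 - 9 = 8 hours
Minute difference: 23 - 58 = -35 minutes
Total minutes: 445
Complete hours: 445 / 60 = 7 (remainder 25)

7


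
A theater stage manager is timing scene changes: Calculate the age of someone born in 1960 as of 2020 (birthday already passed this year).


Birth year: 1960
Current year: 2020
Age = current year - birth year
Age = 2020 - 1960 = 60

60


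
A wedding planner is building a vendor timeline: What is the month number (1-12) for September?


Calendar month order:
8. August
9. September <--
10. October
September is month number 9

9


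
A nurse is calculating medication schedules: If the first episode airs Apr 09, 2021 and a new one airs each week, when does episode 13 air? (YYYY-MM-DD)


First occurrence: 2021-04-09 (occurrence 1)
Each occurrence is 7 days after the previous.
Occurrence 13 is 12 weeks after the first.
12 weeks = 84 days
2021-04-09 + 84 days = 2021-07-02

2021-07-02


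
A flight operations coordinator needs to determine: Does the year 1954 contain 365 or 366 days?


Year: 1954
Check leap year rules:
Divisible by 4? No
1954 is not a leap year
Days: 365

365


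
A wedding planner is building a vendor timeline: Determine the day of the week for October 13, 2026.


Date: 2026-10-13
January 1, 2026 is a Thursday
Day of year: 286
Offset from Jan 1: 285 days
285 mod 7 = 5
Result: Tuesday

Tuesday


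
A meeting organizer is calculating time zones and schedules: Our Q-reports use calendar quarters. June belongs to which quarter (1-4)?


Month: June (month 6)
Q1: January-March (months 1-3)
Q2: April-June (months 4-6)
Q3: July-September (months 7-9)
Q4: October-December (months 10-12)
Month 6 falls in Q2

2


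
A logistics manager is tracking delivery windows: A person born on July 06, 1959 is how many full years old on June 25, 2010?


Birth: 1959-07-06
Reference: 2010-06-25
Year difference: 2010 - 1959 = 51
Has birthday (07-06) occurred by 06-25? No
Birthday not yet reached this year -> subtract 1
Age in full years: 50

50


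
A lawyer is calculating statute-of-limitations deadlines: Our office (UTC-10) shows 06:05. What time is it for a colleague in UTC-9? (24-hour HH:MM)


Local time: 06:05 at UTC-10 (offset -10h)
Target zone: UTC-9 (offset -9h)
Difference: -9 - (-10) = 1 hours
Calculation: 6 + (1) = 7
Result: 07:05

07:05


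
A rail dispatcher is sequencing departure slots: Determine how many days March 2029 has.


Month: March
Year: 2029
March is a 31-day month
Total: 31 days

31


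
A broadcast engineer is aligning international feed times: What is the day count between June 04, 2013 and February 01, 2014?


Start date: 2013-06-04
End date: 2014-02-01
Jun 2013: +27 days
Jul 2013: +31 days
Aug 2013: +31 days
... (5 more months)
Total: 242 days

242


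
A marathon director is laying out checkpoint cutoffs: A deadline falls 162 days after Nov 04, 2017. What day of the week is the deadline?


Start: 2017-11-04 (Saturday)
Step 1 - find target date: add 162 days
  2017-11-04 + 162 days = 2018-04-15
Step 2 - day of week:
  162 mod 7 = 1
  Saturday + 1 days -> Sunday
Result: Sunday (2018-04-15)

Sunday


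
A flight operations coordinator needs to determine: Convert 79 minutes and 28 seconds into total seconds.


Minutes: 79
Seconds: 28
Convert minutes to seconds: 79 x 60 = 4740
Add remaining seconds: 4740 + 28 = 4768

4768


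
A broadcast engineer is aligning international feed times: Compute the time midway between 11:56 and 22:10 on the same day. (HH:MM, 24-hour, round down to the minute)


Start time: 11:56 = 716 minutes from midnight
End time: 22:10 = 1330 minutes from midnight
Sum: 716 + 1330 = 2046
Midpoint: 2046 / 2 = 1023 minutes
Convert: 1023 / 60 = 17 hours, 3 minutes
Result: 17:03

17:03


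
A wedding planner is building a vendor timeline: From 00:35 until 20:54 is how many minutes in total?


Start time: 00:35 = 35 minutes from midnight
End time: 20:54 = 1254 minutes from midnight
Difference: 1254 - 35 = 1219 minutes
That is 20 hours and 19 minutes

1219


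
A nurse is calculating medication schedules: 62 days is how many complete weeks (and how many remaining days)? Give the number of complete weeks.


Total days: 62
Days per week: 7
Division: 62 / 7 = 8 remainder 6
Complete weeks: 8
Remaining days: 6

8


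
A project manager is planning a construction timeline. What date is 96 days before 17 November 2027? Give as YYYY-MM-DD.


Start: 2027-11-17
Subtracting 96 days
Days already passed in November: 17
After going back through November: 79 more days to subtract
October 2027: 31 days, 48 remaining
September 2027: 30 days, 18 remaining
August 2027 has 31 days, need 18
Result: 2027-08-13

2027-08-13


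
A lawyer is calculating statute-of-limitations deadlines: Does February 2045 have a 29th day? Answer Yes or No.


Year: 2045
Divisible by 4? 2045 / 4 = 511.25 -> No
Not divisible by 4, so NOT a leap year

No


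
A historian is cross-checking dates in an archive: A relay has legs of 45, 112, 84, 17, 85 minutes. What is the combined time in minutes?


Durations: 45, 112, 84, 17, 85
Running sum: 45
+ 112 = 157
+ 84 = 241
+ 17 = 258
+ 85 = 343
Total duration: 343 minutes
That is 5 hours and 43 minutes

343


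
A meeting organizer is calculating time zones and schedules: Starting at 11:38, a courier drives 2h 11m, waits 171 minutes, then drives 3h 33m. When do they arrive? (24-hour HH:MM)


Depart: 11:38
Leg 1: +131 min -> 13:49
Layover: +171 min -> 16:40
Leg 2: +213 min -> 20:13
Total travel: 515 minutes = 8h 35m
Arrival: 20:13

20:13


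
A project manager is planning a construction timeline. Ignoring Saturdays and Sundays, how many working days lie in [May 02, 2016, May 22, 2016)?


Start: 2016-05-02 (Monday)
End (exclusive): 2016-05-22 (Sunday)
Total calendar days: 20
Full weeks: 20 // 7 = 2 -> 10 weekdays
Remaining 6 days starting on Monday:
  Mon(w), Tue(w), Wed(w), Thu(w), Fri(w), Sat(-) -> 5 weekdays
Total business days: 10 + 5 = 15

15


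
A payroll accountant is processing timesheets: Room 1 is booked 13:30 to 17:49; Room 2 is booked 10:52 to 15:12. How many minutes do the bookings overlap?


Interval A: [810, 1069] minutes from midnight
Interval B: [652, 912] minutes from midnight
Overlap start = max(810, 652) = 810
Overlap end = min(1069, 912) = 912
Overlap = 912 - 810 = 102 minutes

102


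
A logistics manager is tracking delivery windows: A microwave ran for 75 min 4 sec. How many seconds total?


Minutes: 75
Extra seconds: 4
Seconds per minute: 60
Minutes to seconds: 75 x 60 = 4500
Total: 4500 + 4 = 4504

4504


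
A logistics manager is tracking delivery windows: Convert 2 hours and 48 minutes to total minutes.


Hours: 2
Minutes: 48
Convert hours to minutes: 2 x 60 = 120
Add remaining minutes: 120 + 48 = 168

168


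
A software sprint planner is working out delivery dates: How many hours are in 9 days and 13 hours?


Days: 9
Extra hours: 13
Hours per day: 24
Days to hours: 9 x 24 = 216
Total: 216 + 13 = 229

229


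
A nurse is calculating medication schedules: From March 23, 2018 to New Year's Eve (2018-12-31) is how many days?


Start: March 23, 2018
End: December 31, 2018
Days left in March: 8
April: 30
May: 31
June: 30
July: 31
... plus remaining months
Sum of remaining months: 275
Total: 8 + 275 = 283

283


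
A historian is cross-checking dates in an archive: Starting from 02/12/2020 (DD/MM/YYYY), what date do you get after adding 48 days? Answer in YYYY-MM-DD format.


Start: 2020-12-02
Adding 48 days
Days remaining in December: 29
After December: 19 days still to add
January 2021 has 31 days, need 19
Result: 2021-01-19

2021-01-19


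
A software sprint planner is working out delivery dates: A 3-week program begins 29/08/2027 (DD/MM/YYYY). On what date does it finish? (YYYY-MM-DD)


Start: 2027-08-29
Weeks to add: 3
Convert to days: 3 x 7 = 21 days
Add 21 days to 2027-08-29
Result: 2027-09-19

2027-09-19


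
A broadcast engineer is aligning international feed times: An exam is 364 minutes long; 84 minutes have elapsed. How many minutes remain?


Total budget: 364 minutes
Time used: 84 minutes
Remaining: 364 - 84 = 280 minutes
Percent used: 23.1%
Percent remaining: 76.9%

280


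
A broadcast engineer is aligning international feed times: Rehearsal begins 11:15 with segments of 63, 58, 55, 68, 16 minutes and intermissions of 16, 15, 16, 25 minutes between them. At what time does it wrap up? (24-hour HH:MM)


Start: 11:15 = 675 min from midnight
  after task 1 (63 min): 12:18
  after break (16 min): 12:34
  after task 2 (58 min): 13:32
  after break (15 min): 13:47
  after task 3 (55 min): 14:42
  after break (16 min): 14:58
  after task 4 (68 min): 16:06
  after break (25 min): 16:31
  after task 5 (16 min): 16:47
Total elapsed: 332 minutes
End time: 16:47

16:47


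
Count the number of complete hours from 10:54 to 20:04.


Start: 10:54
End: 20:04
Hour difference: 20 - 10 = 10 hours
Minute difference: 4 - 54 = -50 minutes
Total minutes: 550
Complete hours: 550 / 60 = 9 (remainder 10)

9


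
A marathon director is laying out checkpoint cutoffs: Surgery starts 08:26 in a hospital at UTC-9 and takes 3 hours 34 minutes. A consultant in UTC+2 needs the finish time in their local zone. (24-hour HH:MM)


Start: 08:26 in UTC-9
Step 1 - add duration:
  minutes: 26 + 34 = 60 (carry 1h)
  hours: 8 + 3 + 1 = 12
  end in UTC-9: 12:00
Step 2 - convert UTC-9 -> UTC+2:
  offset difference: 2 - (-9) = 11 hours
  12 + (11) = 23 -> mod 24 = 23
Result: 23:00 in UTC+2

23:00


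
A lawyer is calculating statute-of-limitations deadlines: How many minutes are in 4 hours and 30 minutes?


Hours: 4
Extra minutes: 30
Minutes per hour: 60
Hours to minutes: 4 x 60 = 240
Total: 240 + 30 = 270

270


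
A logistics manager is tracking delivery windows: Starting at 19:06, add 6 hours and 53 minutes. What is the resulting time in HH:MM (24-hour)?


Start time: 19:06
Adding: 6 hours 53 minutes
Minutes: 6 + 53 = 59
Hours: 19 + 6 + 0 = 25
Hour wraparound: 25 mod 24 = 1
Result: 01:59

01:59


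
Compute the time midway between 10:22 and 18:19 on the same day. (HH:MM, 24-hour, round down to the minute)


Start time: 10:22 = 622 minutes from midnight
End time: 18:19 = 1099 minutes from midnight
Sum: 622 + 1099 = 1721
Midpoint: 1721 / 2 = 860 minutes
Convert: 860 / 60 = 14 hours, 20 minutes
Result: 14:20

14:20


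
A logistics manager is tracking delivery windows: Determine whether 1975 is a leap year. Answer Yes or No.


Year: 1975
Divisible by 4? 1975 / 4 = 493.75 -> No
Not divisible by 4, so NOT a leap year

No


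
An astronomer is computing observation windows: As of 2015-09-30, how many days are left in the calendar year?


Start: September 30, 2015
End: December 31, 2015
Days left in September: 0
October: 31
November: 30
December: 31
Sum of remaining months: 92
Total: 0 + 92 = 92

92


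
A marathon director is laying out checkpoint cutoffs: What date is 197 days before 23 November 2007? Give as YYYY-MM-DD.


Start: 2007-11-23
Subtracting 197 days
Days already passed in November: 23
After going back through November: 174 more days to subtract
October 2007: 31 days, 143 remaining
September 2007: 30 days, 113 remaining
August 2007: 31 days, 82 remaining
July 2007: 31 days, 51 remaining
Result: 2007-05-10

2007-05-10


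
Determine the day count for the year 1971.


Year: 1971
Check leap year rules:
Divisible by 4? No
1971 is not a leap year
Days: 365

365


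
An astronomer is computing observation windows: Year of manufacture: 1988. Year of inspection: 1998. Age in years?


Birth year: 1988
Current year: 1998
Age = current year - birth year
Age = 1998 - 1988 = 10

10


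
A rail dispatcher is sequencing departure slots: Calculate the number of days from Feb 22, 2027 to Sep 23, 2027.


Start date: 2027-02-22
End date: 2027-09-23
Feb 2027: +7 days
Mar 2027: +31 days
Apr 2027: +30 days
... (5 more months)
Total: 213 days

213


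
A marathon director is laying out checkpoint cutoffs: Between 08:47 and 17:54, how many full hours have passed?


Start: 08:47
End: 17:54
Hour difference: 17 - 8 = 9 hours
Minute difference: 54 - 47 = 7 minutes
Total minutes: 547
Complete hours: 547 / 60 = 9 (remainder 7)

9


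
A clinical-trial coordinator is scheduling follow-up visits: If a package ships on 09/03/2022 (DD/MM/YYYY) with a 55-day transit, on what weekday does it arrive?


Start: 2022-03-09 (Wednesday)
Step 1 - find target date: add 55 days
  2022-03-09 + 55 days = 2022-05-03
Step 2 - day of week:
  55 mod 7 = 6
  Wednesday + 6 days -> Tuesday
Result: Tuesday (2022-05-03)

Tuesday


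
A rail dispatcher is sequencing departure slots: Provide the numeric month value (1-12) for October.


Calendar month order:
9. September
10. October <--
11. November
October is month number 10

10
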